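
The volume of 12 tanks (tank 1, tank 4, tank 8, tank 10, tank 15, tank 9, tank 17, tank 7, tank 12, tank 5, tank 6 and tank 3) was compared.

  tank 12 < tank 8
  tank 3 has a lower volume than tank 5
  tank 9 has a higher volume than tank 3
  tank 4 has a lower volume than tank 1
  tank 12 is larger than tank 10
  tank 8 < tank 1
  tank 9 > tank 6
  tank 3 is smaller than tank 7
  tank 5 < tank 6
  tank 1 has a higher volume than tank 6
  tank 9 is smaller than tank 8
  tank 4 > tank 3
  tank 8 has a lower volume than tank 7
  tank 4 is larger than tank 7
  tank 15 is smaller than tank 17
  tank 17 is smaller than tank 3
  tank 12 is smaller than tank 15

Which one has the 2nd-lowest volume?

Piecing the relations together gives one ordering: tank 10 < tank 12 < tank 15 < tank 17 < tank 3 < tank 5 < tank 6 < tank 9 < tank 8 < tank 7 < tank 4 < tank 1.
Counting 2 from the smallest end gives tank 12.

tank 12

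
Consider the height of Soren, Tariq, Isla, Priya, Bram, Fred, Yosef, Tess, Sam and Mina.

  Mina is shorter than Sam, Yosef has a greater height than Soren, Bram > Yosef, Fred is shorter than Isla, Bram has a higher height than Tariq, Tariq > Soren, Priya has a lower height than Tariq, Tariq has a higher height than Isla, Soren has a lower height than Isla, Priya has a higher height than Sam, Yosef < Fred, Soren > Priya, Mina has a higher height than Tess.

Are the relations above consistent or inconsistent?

consistent

The single ordering Tess < Mina < Sam < Priya < Soren < Yosef < Fred < Isla < Tariq < Bram satisfies every listed relation, so no contradiction arises.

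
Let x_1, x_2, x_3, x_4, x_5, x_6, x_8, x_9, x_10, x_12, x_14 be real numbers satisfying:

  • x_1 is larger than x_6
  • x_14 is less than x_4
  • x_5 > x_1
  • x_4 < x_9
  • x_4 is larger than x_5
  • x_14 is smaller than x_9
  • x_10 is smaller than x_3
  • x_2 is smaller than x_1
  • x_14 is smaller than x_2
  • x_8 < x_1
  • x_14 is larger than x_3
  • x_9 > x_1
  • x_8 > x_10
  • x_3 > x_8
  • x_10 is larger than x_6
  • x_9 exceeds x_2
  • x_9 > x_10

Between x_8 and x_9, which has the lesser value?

x_8

x_8 < x_3 and x_3 < x_14 give x_8 < x_14.
With x_14 < x_2: x_8 < x_3 < x_14 < x_2.
Then x_2 < x_1 extends the chain to x_1.
With x_1 < x_5: x_8 < x_3 < x_14 < x_2 < x_1 < x_5.
Then x_5 < x_4 extends the chain to x_4.
Then x_4 < x_9 extends the chain to x_9.
So x_8 < x_9; x_8 is the smaller of the two.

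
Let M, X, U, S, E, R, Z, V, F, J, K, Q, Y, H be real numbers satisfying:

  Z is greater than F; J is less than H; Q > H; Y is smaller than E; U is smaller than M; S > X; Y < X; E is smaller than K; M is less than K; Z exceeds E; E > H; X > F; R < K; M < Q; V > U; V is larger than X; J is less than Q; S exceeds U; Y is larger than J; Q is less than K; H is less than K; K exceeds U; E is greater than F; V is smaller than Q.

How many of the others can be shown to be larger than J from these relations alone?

From J the given relations immediately reach H, Y, Q.
From those, X, E, K — 6 in total.
From those, S, V, Z — 9 in total.
Nothing else is reachable above J; 9 in all.

9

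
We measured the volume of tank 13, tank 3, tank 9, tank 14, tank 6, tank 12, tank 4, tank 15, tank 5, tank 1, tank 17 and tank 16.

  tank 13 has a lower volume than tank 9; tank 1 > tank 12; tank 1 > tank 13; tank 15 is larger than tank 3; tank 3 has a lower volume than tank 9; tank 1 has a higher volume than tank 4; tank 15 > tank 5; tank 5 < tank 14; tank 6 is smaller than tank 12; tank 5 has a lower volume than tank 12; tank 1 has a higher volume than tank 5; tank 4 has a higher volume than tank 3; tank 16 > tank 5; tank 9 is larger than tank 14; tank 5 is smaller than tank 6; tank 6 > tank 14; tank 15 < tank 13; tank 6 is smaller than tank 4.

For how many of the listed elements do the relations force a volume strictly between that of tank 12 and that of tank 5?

The relations place tank 5 below tank 12. An element lies strictly between them when it is forced above tank 5 and also forced below tank 12.
Above tank 5: {tank 15, tank 14, tank 6, tank 13, tank 9, tank 4, tank 16, tank 1}. Below tank 12: {tank 14, tank 6}.
Intersection: {tank 14, tank 6} — 2.

2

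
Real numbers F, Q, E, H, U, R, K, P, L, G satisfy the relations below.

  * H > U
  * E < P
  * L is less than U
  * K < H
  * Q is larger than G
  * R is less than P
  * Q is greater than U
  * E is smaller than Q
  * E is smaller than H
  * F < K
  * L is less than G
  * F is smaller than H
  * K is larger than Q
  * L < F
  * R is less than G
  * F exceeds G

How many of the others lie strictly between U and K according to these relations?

1

The relations place U below K. An element lies strictly between them when it is forced above U and also forced below K.
Above U: {Q, H}. Below K: {R, E, L, G, Q, F}.
Intersection: {Q} — 1.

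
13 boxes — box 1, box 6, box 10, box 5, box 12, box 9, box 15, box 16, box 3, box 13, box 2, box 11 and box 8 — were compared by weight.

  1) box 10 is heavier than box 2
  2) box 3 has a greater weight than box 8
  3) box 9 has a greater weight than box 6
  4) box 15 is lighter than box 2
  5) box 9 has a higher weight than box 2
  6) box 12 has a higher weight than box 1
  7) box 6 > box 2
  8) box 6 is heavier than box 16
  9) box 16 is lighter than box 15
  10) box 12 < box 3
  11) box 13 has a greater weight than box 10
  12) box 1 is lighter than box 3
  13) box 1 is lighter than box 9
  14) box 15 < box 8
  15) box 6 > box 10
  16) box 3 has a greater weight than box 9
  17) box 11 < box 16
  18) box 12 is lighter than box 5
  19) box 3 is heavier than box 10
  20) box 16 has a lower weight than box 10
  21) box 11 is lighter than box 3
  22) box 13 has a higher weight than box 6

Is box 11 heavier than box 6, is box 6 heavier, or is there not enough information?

Following the relations from box 11: box 11 < box 16 < box 15 < box 2 < box 10 < box 6.
So box 6 is heavier.

box 6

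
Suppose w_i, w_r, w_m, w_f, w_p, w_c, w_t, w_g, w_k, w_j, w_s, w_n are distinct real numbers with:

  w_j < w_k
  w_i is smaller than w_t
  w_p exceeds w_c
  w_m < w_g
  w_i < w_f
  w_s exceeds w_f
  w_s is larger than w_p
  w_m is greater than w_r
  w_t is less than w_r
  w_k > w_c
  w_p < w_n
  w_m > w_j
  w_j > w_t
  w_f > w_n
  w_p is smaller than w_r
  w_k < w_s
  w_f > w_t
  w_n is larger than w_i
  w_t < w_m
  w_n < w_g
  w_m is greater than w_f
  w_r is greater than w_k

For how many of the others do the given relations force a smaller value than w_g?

10

Directly below w_g: w_n, w_m.
One step further: w_i, w_t, w_j, w_p, w_f, w_r (8 so far).
One step further: w_c, w_k (10 so far).
No other element is forced below w_g by the given relations, so the count is 10.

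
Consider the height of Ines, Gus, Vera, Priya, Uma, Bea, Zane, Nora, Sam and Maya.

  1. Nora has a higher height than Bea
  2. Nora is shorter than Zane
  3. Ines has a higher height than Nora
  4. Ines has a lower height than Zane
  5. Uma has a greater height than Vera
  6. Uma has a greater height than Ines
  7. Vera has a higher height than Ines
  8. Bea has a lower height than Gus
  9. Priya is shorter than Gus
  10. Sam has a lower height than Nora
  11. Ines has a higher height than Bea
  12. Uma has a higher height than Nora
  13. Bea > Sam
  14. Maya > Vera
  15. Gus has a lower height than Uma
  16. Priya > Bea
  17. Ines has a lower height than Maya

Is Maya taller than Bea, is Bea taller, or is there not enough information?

Following the relations from Bea: Bea < Nora < Ines < Vera < Maya.
So Maya is taller.

Maya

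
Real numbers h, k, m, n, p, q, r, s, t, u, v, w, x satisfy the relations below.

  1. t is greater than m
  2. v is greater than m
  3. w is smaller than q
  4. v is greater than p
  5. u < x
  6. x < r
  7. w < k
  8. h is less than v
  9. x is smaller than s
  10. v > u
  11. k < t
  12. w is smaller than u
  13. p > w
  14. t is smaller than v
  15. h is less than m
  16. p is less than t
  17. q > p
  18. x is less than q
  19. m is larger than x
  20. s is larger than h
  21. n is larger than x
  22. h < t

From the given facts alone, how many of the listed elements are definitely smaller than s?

4

From s the given relations immediately reach x, h.
From those, u — 3 in total.
From those, w — 4 in total.
Nothing else is reachable below s; 4 in all.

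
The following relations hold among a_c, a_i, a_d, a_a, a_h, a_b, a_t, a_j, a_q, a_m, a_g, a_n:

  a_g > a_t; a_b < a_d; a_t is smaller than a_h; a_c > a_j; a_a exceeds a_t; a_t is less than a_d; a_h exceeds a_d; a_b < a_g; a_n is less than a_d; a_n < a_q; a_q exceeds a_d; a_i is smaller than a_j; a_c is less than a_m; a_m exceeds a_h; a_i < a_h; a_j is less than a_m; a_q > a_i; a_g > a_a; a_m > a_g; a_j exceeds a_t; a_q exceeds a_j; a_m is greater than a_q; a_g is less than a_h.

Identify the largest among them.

a_m

Chaining downward from a_m: directly below it, a_j, a_g, a_c, a_q, a_h; then a_i, a_t, a_a, a_n, a_b, a_d.
That covers every other element, and nothing is given above a_m, so a_m is the largest.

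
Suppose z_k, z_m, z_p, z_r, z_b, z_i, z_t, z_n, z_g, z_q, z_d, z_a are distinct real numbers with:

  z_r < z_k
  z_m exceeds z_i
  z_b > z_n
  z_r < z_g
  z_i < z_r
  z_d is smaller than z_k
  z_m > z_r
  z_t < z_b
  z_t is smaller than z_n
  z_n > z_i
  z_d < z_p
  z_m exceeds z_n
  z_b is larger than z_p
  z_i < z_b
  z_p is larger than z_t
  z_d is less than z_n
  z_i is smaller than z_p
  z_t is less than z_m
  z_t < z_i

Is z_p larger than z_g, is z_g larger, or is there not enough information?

undetermined

Following every chain through z_p: above z_p we get z_b; below z_p we get z_t, z_i, z_d.
z_g is not reached, and no chain runs the other way from z_g to z_p.
So the given relations leave the order of z_p and z_g undetermined.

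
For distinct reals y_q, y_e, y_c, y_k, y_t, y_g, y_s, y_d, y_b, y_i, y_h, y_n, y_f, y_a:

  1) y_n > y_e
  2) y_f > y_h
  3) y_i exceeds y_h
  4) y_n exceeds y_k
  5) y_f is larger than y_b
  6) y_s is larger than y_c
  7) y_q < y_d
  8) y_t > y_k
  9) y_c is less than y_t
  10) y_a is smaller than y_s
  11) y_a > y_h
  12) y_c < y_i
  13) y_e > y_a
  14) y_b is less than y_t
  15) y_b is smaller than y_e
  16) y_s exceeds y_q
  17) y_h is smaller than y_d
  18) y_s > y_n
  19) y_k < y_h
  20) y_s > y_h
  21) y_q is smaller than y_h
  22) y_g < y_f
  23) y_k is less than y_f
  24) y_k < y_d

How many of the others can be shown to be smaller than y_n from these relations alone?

6

From y_n the given relations immediately reach y_k, y_e.
From those, y_b, y_a — 4 in total.
From those, y_h — 5 in total.
From those, y_q — 6 in total.
Nothing else is reachable below y_n; 6 in all.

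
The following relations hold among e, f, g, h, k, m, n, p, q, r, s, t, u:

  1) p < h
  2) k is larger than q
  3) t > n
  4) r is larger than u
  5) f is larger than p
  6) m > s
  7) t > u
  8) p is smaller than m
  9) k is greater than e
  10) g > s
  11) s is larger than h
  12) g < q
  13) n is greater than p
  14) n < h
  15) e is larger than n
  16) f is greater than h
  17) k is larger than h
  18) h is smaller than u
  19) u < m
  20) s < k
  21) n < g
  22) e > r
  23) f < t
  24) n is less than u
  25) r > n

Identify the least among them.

n is not least since p < n; h is not least since p < h; s is not least since h < s; f is not least since h < f; u is not least since h < u; g is not least since n < g; r is not least since u < r; q is not least since g < q; e is not least since n < e; m is not least since s < m; t is not least since f < t; k is not least since q < k.
Only p has nothing below it, so p is the least.

p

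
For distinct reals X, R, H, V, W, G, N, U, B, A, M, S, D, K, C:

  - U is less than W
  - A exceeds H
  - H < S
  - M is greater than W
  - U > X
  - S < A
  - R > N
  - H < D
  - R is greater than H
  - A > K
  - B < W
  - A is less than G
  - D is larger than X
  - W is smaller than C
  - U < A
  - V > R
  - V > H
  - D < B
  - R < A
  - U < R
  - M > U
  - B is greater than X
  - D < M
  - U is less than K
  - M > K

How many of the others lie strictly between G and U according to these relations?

3

Chaining upward from U reaches: R, V, K, A, W, C, M.
Chaining downward from G reaches: H, X, S, N, R, K, A.
Strictly between U and G are those in both lists: R, K, A — 3 elements.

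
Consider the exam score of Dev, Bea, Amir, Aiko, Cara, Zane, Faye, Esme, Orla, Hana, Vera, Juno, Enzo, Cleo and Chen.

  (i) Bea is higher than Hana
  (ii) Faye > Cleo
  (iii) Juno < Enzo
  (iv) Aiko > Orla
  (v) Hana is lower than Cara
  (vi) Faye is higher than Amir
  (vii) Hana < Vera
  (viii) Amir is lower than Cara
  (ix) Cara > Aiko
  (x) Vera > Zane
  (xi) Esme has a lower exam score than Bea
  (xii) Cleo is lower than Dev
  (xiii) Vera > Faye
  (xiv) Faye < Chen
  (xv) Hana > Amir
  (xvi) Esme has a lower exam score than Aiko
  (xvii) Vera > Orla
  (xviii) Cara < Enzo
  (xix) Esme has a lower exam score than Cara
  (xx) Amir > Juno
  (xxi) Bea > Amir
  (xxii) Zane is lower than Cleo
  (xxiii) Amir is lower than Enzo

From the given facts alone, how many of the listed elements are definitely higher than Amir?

From Amir the given relations immediately reach Hana, Cara, Enzo, Faye, Bea.
From those, Chen, Vera — 7 in total.
Nothing else is reachable above Amir; 7 in all.

7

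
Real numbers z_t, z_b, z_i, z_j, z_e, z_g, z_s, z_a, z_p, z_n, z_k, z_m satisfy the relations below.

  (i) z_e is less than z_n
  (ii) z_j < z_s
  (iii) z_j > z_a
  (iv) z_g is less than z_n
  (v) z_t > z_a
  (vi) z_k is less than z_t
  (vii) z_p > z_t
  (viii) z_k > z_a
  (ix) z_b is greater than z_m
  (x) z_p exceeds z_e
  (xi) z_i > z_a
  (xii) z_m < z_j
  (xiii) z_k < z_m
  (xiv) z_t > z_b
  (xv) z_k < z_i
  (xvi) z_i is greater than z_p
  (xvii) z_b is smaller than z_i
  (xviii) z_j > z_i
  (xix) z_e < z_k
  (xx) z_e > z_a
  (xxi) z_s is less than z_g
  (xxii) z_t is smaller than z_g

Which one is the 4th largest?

Chaining the given pairs: z_a < z_e < z_k < z_m < z_b < z_t < z_p < z_i < z_j < z_s < z_g < z_n.
Counting 4 from the largest end gives z_j.

z_j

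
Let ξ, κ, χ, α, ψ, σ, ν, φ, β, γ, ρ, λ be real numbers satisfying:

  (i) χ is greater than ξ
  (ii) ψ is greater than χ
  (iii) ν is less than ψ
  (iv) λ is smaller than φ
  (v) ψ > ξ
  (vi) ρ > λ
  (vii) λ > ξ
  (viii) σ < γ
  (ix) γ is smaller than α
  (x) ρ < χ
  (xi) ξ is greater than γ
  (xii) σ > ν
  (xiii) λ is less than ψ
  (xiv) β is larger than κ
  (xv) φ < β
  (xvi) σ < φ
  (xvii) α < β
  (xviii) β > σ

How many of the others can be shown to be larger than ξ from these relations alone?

6

From ξ the given relations immediately reach λ, χ, ψ.
From those, ρ, φ — 5 in total.
From those, β — 6 in total.
No other element is forced above ξ by the given relations, so the count is 6.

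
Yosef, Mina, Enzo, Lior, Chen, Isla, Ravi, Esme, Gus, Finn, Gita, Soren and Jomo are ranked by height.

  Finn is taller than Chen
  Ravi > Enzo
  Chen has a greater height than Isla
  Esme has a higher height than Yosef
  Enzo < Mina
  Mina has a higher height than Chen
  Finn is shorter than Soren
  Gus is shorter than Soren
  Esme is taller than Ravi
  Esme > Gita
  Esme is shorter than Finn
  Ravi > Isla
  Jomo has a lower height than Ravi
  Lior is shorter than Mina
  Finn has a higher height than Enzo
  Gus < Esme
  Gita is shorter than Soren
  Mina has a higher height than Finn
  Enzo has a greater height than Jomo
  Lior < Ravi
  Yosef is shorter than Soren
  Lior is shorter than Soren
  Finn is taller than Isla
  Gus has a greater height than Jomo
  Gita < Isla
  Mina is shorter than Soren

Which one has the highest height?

Soren

Chaining downward from Soren: directly below it, Lior, Yosef, Gita, Gus, Finn, Mina; then Jomo, Isla, Enzo, Chen, Esme; then Ravi.
That covers every other element, and nothing is given above Soren, so Soren is the highest height.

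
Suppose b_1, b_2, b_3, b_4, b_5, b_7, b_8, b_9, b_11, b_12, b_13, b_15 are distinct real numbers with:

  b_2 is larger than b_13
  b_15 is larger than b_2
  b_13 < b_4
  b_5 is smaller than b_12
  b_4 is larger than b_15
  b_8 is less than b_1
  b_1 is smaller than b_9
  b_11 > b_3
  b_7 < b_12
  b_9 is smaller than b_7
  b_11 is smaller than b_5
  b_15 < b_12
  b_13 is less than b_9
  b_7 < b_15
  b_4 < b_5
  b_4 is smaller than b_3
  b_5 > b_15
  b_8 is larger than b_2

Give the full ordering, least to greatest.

b_13 < b_2 < b_8 < b_1 < b_9 < b_7 < b_15 < b_4 < b_3 < b_11 < b_5 < b_12

Each adjacent pair is fixed by a given relation: b_13 < b_2; b_2 < b_8; b_8 < b_1; b_1 < b_9; b_9 < b_7; b_7 < b_15; b_15 < b_4; b_4 < b_3; b_3 < b_11; b_11 < b_5; b_5 < b_12. Chaining them end to end gives the full order.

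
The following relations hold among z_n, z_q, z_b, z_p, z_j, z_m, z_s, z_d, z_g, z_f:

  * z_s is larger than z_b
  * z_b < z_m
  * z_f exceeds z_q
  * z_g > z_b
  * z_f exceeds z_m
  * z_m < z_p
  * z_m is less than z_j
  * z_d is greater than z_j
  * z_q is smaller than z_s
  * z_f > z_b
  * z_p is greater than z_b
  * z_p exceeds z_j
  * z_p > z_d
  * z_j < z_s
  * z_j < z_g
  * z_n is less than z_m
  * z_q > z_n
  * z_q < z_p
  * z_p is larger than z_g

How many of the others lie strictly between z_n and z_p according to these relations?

5

Chaining upward from z_n reaches: z_m, z_j, z_q, z_g, z_d, z_s, z_f.
Chaining downward from z_p reaches: z_b, z_m, z_j, z_q, z_g, z_d.
Strictly between z_n and z_p are those in both lists: z_m, z_j, z_q, z_g, z_d — 5 elements.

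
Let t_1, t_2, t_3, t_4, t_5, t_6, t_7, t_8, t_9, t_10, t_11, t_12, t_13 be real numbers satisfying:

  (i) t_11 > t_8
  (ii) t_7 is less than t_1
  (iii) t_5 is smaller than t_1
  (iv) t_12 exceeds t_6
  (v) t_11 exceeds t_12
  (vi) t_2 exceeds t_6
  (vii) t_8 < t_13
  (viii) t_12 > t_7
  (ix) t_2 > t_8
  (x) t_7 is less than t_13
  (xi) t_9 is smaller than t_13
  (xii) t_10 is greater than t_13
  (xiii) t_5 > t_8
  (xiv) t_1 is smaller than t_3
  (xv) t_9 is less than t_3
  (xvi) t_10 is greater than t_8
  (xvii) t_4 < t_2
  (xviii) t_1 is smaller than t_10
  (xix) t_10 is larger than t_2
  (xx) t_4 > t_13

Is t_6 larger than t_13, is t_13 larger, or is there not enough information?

Following every chain through t_6: above t_6 we get t_12, t_11, t_2, t_10.
t_13 is not reached, and no chain runs the other way from t_13 to t_6.
So the given relations leave the order of t_6 and t_13 undetermined.

undetermined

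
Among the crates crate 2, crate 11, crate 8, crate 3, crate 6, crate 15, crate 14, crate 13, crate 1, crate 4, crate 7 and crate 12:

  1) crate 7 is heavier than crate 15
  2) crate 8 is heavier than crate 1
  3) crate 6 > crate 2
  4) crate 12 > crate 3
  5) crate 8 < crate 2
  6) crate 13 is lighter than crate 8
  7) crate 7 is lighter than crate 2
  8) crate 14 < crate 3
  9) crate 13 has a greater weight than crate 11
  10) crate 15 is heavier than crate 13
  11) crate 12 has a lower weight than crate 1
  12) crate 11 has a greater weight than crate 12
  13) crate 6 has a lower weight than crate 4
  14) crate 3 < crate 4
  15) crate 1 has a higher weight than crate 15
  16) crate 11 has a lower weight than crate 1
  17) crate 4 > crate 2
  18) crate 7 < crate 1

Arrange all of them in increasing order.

crate 14 < crate 3 < crate 12 < crate 11 < crate 13 < crate 15 < crate 7 < crate 1 < crate 8 < crate 2 < crate 6 < crate 4

Each adjacent pair is fixed by a given relation: crate 14 < crate 3; crate 3 < crate 12; crate 12 < crate 11; crate 11 < crate 13; crate 13 < crate 15; crate 15 < crate 7; crate 7 < crate 1; crate 1 < crate 8; crate 8 < crate 2; crate 2 < crate 6; crate 6 < crate 4. Chaining them end to end gives the full order.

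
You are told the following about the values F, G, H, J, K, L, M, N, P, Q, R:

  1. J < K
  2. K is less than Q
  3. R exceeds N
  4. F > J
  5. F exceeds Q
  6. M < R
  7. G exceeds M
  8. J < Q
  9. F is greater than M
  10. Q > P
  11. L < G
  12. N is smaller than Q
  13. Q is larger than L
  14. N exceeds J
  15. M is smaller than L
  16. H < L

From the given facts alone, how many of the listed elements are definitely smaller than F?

From F the given relations immediately reach J, M, Q.
From those, N, K, L, P — 7 in total.
From those, H — 8 in total.
No other element is forced below F by the given relations, so the count is 8.

8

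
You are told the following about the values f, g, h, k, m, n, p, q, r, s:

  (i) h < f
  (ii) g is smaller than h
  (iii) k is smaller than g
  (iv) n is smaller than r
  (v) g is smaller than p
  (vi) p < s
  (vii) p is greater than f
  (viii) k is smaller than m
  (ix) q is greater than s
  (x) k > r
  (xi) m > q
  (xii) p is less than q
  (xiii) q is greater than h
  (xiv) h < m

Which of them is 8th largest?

Chaining the given pairs: n < r < k < g < h < f < p < s < q < m.
Counting 8 from the largest end gives k.

k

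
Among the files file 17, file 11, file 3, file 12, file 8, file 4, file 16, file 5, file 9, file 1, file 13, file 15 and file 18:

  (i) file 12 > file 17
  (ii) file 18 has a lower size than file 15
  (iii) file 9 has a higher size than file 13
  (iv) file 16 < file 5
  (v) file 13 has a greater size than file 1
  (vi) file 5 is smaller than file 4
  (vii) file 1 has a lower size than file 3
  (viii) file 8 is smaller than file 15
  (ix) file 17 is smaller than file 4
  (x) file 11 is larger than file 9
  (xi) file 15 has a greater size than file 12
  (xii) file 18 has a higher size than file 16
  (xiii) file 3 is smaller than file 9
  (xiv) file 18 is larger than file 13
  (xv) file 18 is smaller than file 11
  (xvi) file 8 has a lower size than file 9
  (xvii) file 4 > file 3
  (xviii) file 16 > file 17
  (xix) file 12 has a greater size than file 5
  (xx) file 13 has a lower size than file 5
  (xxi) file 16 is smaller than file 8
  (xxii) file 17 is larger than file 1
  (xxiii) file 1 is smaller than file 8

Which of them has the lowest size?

file 1

file 13 is not least since file 1 < file 13; file 3 is not least since file 1 < file 3; file 17 is not least since file 1 < file 17; file 16 is not least since file 17 < file 16; file 8 is not least since file 1 < file 8; file 9 is not least since file 13 < file 9; file 5 is not least since file 16 < file 5; file 18 is not least since file 16 < file 18; file 12 is not least since file 17 < file 12; file 4 is not least since file 17 < file 4; file 11 is not least since file 9 < file 11; file 15 is not least since file 18 < file 15.
Only file 1 has nothing below it, so file 1 is the lowest size.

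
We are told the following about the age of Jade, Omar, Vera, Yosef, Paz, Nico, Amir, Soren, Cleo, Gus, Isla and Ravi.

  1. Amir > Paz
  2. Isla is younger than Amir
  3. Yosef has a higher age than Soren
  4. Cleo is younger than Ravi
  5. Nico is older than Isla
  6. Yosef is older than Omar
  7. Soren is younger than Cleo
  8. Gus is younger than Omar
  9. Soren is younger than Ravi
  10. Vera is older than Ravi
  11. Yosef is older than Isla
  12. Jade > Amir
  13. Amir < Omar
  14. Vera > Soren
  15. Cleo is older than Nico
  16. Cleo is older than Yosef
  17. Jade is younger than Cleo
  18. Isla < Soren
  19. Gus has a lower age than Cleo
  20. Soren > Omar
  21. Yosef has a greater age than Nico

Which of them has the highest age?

Vera

Isla is not greatest since Isla < Yosef; Paz is not greatest since Paz < Amir; Gus is not greatest since Gus < Omar; Nico is not greatest since Nico < Yosef; Amir is not greatest since Amir < Omar; Omar is not greatest since Omar < Yosef; Soren is not greatest since Soren < Vera; Yosef is not greatest since Yosef < Cleo; Jade is not greatest since Jade < Cleo; Cleo is not greatest since Cleo < Ravi; Ravi is not greatest since Ravi < Vera.
Only Vera has nothing above it, so Vera is the highest age.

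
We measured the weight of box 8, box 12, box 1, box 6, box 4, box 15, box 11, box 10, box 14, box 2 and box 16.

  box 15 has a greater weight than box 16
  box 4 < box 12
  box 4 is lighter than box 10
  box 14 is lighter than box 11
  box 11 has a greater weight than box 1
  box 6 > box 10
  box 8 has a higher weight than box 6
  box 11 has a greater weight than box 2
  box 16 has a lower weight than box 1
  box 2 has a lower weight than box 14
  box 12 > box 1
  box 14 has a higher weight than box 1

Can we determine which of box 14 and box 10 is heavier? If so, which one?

Following every chain through box 10: above box 10 we get box 6, box 8; below box 10 we get box 4.
box 14 is not reached, and no chain runs the other way from box 14 to box 10.
So the given relations leave the order of box 10 and box 14 undetermined.

undetermined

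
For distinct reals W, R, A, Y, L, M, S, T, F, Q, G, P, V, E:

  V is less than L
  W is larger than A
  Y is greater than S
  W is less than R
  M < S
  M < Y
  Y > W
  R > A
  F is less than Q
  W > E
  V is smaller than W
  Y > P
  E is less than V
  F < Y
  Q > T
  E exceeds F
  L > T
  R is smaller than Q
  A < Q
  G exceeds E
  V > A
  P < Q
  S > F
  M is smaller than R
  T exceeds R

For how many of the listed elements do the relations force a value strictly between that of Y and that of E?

The relations place E below Y. An element lies strictly between them when it is forced above E and also forced below Y.
Above E: {V, G, W, R, T, L, Q}. Below Y: {F, M, P, A, S, V, W}.
Intersection: {V, W} — 2.

2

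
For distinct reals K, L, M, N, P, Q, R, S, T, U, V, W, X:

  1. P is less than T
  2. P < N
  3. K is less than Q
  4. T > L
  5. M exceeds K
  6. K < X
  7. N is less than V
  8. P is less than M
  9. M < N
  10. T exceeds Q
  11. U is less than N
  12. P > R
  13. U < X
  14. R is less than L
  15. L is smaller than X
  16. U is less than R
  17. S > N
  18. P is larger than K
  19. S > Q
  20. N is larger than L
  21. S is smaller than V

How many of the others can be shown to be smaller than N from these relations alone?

6

The elements the relations force below N are K, U, R, L, P, M — no chain reaches any other.
That is 6.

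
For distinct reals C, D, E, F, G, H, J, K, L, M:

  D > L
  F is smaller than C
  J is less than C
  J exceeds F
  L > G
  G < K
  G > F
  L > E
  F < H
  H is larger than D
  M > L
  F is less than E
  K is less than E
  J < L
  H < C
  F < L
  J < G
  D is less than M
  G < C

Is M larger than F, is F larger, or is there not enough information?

M

F < J < G < K < E < L < D < M, by transitivity through J, G, K, E, L, D.
So M is larger.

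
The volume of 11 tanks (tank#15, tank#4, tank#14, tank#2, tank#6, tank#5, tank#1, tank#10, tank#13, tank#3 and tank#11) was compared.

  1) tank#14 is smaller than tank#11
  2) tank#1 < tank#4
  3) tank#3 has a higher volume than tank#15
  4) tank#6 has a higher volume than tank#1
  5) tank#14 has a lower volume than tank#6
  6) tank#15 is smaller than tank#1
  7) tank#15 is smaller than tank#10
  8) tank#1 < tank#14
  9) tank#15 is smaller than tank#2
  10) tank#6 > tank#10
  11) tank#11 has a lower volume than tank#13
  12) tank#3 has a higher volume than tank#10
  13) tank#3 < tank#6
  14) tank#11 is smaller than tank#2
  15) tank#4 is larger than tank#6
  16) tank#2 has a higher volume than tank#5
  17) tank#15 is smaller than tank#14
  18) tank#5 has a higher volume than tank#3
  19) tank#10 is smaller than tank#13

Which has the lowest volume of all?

tank#15

Chaining upward from tank#15: directly above it, tank#10, tank#1, tank#14, tank#3, tank#2; then tank#5, tank#11, tank#6, tank#4, tank#13.
That covers every other element, and nothing is given below tank#15, so tank#15 is the lowest volume.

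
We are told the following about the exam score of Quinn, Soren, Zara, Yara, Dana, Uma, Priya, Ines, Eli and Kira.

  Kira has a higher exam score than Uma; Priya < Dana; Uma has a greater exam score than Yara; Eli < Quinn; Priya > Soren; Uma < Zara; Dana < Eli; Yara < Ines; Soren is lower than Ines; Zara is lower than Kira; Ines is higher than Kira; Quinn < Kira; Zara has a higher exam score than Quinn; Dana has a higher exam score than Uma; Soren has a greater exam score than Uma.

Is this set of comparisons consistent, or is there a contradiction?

consistent

Every relation is compatible with Yara < Uma < Soren < Priya < Dana < Eli < Quinn < Zara < Kira < Ines; the set is consistent.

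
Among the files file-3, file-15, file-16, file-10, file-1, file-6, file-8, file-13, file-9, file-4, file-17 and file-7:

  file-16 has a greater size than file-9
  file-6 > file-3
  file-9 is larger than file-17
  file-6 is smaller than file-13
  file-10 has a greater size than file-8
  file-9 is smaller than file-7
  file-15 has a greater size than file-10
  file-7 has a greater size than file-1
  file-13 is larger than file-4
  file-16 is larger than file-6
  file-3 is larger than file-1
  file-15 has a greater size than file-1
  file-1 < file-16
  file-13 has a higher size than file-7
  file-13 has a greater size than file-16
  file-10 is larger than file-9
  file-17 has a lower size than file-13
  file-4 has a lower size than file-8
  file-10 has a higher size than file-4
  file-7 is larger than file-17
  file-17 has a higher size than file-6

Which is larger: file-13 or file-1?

file-13

Link the given pairs in sequence: file-1 < file-3; file-3 < file-6; file-6 < file-17; file-17 < file-9; file-9 < file-16; file-16 < file-13.
Chaining these gives file-1 < file-3 < file-6 < file-17 < file-9 < file-16 < file-13.
So file-1 < file-13; file-13 is the larger of the two.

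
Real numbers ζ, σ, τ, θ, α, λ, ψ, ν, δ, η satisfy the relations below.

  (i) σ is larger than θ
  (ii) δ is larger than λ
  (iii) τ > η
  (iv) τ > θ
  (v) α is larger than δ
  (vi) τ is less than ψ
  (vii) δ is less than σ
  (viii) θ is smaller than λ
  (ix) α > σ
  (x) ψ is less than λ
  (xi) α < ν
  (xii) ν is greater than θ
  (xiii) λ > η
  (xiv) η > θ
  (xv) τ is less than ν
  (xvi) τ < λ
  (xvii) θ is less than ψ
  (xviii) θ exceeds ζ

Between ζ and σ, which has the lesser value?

Link the given pairs in sequence: ζ < θ; θ < τ; τ < ψ; ψ < λ; λ < δ; δ < σ.
Chaining these gives ζ < θ < τ < ψ < λ < δ < σ.
So ζ < σ; ζ is the smaller of the two.

ζ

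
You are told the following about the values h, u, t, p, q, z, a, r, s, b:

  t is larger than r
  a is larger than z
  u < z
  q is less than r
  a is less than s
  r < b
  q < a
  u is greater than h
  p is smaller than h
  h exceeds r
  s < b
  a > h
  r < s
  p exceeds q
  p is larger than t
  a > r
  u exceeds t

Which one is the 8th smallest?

The consecutive relations fix a unique order: q < r < t < p < h < u < z < a < s < b.
The 8th smallest is a.

a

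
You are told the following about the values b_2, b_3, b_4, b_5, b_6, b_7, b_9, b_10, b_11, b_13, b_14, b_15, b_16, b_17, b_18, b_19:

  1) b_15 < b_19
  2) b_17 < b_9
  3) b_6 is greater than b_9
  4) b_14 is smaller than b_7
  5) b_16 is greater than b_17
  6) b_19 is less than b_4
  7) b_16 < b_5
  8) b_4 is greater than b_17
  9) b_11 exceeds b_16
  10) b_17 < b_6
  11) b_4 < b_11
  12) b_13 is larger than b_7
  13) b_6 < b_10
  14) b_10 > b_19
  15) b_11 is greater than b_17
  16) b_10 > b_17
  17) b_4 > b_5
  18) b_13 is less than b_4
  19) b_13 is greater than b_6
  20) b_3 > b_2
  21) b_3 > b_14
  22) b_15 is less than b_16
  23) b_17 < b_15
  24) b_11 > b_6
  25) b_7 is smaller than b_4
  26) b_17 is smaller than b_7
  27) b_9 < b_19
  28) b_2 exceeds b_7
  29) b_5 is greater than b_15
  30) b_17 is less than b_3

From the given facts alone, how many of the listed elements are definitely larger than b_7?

The elements the relations force above b_7 are b_2, b_3, b_13, b_4, b_11 — no chain reaches any other.
That is 5.

5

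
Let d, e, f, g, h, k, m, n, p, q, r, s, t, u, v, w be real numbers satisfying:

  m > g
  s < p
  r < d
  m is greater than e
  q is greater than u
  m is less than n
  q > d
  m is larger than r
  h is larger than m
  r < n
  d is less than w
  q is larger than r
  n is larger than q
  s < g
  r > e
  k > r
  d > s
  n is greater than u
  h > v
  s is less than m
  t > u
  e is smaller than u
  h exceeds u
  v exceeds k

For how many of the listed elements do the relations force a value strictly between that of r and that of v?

The relations place r below v. An element lies strictly between them when it is forced above r and also forced below v.
Above r: {d, k, m, h, q, w, n}. Below v: {e, k}.
Intersection: {k} — 1.

1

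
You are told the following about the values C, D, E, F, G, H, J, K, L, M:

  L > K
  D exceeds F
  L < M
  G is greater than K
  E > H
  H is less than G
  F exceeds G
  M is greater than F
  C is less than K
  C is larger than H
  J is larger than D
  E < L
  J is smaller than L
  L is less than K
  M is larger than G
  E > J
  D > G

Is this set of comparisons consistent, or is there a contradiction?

inconsistent

Chaining the given relations yields K < G < F < D < J < E < L, so K < L. But one relation states L < K. These cannot both hold.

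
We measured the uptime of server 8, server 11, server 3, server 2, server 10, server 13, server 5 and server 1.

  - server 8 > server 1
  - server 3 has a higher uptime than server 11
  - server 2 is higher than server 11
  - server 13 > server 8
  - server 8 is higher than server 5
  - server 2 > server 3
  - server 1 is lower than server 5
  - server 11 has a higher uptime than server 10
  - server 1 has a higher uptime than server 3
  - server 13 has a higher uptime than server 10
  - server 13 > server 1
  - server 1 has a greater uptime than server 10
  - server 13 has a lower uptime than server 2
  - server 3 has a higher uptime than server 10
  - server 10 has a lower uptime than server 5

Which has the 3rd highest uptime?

Piecing the relations together gives one ordering: server 10 < server 11 < server 3 < server 1 < server 5 < server 8 < server 13 < server 2.
The 3rd largest is server 8.

server 8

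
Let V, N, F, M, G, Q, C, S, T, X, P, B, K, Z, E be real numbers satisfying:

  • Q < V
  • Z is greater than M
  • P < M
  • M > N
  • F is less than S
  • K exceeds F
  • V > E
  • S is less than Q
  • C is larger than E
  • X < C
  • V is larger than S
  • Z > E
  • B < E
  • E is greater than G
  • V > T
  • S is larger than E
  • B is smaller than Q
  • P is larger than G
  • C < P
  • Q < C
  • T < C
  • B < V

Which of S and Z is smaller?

S

S < Q and Q < C give S < C.
With C < P: S < Q < C < P.
Then P < M extends the chain to M.
With M < Z: S < Q < C < P < M < Z.
So S < Z; S is the smaller of the two.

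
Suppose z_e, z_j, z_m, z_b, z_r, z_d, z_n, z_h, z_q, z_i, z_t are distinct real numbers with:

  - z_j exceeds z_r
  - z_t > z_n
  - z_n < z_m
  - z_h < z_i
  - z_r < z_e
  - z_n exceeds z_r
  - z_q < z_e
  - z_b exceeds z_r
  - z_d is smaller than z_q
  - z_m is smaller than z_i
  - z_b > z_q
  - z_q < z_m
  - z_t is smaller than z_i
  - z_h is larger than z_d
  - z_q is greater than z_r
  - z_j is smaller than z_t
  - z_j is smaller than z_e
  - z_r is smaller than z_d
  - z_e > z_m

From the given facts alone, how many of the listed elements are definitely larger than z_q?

4

Directly above z_q: z_m, z_b, z_e.
One step further: z_i (4 so far).
No other element is forced above z_q by the given relations, so the count is 4.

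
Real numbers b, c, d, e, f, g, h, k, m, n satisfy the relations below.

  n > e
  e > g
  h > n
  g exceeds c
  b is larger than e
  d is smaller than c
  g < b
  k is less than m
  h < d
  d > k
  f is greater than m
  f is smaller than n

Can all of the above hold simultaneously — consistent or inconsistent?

inconsistent

Chaining the given relations yields n < h < d < c < g < e, so n < e. But one relation states e < n. These cannot both hold.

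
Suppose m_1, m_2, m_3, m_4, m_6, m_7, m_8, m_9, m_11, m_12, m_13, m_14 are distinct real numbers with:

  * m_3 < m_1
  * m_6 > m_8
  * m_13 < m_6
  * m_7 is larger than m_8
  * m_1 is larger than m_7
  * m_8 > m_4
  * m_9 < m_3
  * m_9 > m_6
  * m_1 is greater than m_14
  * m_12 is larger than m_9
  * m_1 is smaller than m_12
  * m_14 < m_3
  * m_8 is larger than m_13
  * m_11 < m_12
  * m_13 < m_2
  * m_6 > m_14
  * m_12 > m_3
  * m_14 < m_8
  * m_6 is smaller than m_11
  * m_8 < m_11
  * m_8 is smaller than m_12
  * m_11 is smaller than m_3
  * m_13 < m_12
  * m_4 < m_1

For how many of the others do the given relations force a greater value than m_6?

5

The elements the relations force above m_6 are m_11, m_9, m_3, m_1, m_12 — no chain reaches any other.
That is 5.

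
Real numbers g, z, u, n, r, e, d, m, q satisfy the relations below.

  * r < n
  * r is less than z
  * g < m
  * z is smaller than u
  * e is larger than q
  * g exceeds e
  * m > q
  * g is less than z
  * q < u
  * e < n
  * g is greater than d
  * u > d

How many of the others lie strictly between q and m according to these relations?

Chaining upward from q reaches: e, g, z, u, n.
Chaining downward from m reaches: e, d, g.
Strictly between q and m are those in both lists: e, g — 2 elements.

2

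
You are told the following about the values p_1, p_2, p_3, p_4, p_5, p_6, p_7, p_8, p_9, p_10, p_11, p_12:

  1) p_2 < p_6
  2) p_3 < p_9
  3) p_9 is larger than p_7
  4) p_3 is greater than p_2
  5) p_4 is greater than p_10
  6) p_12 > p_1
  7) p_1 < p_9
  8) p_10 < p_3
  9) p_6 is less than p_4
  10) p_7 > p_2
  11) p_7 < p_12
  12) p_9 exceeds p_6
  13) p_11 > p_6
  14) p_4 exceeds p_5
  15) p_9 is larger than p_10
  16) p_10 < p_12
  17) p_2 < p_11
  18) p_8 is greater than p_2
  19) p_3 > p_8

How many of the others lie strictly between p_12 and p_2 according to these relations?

1

The relations place p_2 below p_12. An element lies strictly between them when it is forced above p_2 and also forced below p_12.
Above p_2: {p_6, p_8, p_7, p_3, p_11, p_4, p_9}. Below p_12: {p_7, p_10, p_1}.
Intersection: {p_7} — 1.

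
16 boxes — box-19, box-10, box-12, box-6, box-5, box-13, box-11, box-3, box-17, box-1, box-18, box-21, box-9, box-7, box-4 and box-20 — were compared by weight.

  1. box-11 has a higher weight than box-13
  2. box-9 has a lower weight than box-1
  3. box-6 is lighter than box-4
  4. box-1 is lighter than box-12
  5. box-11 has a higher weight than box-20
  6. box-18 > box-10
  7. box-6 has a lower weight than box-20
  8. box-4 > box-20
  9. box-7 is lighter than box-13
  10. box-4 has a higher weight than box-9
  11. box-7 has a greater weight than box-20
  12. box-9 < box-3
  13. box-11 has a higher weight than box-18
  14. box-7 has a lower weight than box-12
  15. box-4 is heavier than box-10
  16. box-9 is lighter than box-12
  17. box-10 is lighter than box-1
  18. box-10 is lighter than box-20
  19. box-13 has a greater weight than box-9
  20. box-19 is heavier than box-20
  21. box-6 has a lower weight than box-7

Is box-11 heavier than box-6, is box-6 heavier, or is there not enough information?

box-11

Link the given pairs in sequence: box-6 < box-20; box-20 < box-7; box-7 < box-13; box-13 < box-11.
Chaining these gives box-6 < box-20 < box-7 < box-13 < box-11.
So box-11 is heavier.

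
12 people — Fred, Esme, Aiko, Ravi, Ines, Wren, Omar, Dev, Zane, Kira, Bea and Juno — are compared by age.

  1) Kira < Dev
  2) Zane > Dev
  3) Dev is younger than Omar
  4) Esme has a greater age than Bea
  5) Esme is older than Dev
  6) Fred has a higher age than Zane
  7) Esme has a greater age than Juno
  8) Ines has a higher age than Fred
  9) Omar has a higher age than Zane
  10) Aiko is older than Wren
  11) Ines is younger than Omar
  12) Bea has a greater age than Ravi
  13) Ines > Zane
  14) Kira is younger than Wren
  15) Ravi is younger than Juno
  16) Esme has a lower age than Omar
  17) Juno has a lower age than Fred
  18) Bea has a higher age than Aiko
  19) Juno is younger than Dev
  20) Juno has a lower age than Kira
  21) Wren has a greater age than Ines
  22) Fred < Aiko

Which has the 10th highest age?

Kira

Chaining the given pairs: Ravi < Juno < Kira < Dev < Zane < Fred < Ines < Wren < Aiko < Bea < Esme < Omar.
The 10th largest is Kira.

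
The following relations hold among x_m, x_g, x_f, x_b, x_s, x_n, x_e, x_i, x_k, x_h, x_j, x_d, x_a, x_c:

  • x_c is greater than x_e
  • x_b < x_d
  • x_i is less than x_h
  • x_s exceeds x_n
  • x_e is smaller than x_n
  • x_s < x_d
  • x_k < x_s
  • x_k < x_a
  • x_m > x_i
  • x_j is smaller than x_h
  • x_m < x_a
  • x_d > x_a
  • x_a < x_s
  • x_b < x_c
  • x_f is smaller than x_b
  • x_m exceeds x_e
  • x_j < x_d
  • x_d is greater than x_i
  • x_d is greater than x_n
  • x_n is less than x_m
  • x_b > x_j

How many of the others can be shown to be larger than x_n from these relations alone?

4

The elements the relations force above x_n are x_m, x_a, x_s, x_d — no chain reaches any other.
That is 4.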